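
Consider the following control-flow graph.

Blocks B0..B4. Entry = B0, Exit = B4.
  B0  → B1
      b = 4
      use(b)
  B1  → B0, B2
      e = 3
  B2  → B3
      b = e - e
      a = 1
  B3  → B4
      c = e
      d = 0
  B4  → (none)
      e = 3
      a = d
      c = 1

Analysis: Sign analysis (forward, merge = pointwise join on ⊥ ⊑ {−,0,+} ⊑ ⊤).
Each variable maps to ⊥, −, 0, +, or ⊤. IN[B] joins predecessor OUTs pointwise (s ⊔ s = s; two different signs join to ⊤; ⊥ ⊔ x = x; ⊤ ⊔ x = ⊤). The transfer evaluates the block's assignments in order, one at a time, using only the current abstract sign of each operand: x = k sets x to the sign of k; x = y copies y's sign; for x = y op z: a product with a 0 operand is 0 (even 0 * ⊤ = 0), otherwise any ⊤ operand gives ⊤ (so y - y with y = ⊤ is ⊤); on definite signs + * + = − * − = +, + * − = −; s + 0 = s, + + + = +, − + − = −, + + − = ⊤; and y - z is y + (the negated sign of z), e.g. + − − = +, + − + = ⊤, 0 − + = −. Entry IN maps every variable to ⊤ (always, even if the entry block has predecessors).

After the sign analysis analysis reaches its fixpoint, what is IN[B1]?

Converged values:
  B0: | IN=(all ⊤) | OUT={b:+; rest ⊤}
  B1: | IN={b:+; rest ⊤} | OUT={b:+, e:+; rest ⊤}
  B2: | IN={b:+, e:+; rest ⊤} | OUT={a:+, e:+; rest ⊤}
  B3: | IN={a:+, e:+; rest ⊤} | OUT={a:+, c:+, d:0, e:+; rest ⊤}
  B4: | IN={a:+, c:+, d:0, e:+; rest ⊤} | OUT={a:0, c:+, d:0, e:+; rest ⊤}

Merge at B1: IN[B1] = OUT[B0] = {a: ⊤, b: +, c: ⊤, d: ⊤, e: ⊤, f: ⊤}

Answer: {a: ⊤, b: +, c: ⊤, d: ⊤, e: ⊤, f: ⊤}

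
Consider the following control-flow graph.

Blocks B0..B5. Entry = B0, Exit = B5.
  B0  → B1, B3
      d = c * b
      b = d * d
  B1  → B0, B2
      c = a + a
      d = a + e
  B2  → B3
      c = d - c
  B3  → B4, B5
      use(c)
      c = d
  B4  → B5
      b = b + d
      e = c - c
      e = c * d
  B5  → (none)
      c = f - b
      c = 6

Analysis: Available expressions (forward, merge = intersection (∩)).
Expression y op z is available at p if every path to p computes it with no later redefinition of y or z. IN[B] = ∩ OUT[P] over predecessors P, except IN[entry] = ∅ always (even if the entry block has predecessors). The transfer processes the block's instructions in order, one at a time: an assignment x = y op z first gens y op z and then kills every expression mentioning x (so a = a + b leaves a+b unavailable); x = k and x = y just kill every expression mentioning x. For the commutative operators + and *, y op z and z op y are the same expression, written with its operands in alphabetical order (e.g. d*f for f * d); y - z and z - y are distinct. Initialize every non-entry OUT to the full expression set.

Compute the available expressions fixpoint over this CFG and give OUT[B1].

Answer: {a+a, a+e}

Trace:
Converged values:
  B0:  IN={}  OUT={d*d}
  B1:  IN={d*d}  OUT={a+a, a+e}
  B2:  IN={a+a, a+e}  OUT={a+a, a+e}
  B3:  IN={}  OUT={}
  B4:  IN={}  OUT={c*d, c-c}
  B5:  IN={}  OUT={f-b}

Merge at B1: IN[B1] = OUT[B0] = {d*d}
Applying B1's transfer function to that IN value gives OUT[B1] (row B1 above).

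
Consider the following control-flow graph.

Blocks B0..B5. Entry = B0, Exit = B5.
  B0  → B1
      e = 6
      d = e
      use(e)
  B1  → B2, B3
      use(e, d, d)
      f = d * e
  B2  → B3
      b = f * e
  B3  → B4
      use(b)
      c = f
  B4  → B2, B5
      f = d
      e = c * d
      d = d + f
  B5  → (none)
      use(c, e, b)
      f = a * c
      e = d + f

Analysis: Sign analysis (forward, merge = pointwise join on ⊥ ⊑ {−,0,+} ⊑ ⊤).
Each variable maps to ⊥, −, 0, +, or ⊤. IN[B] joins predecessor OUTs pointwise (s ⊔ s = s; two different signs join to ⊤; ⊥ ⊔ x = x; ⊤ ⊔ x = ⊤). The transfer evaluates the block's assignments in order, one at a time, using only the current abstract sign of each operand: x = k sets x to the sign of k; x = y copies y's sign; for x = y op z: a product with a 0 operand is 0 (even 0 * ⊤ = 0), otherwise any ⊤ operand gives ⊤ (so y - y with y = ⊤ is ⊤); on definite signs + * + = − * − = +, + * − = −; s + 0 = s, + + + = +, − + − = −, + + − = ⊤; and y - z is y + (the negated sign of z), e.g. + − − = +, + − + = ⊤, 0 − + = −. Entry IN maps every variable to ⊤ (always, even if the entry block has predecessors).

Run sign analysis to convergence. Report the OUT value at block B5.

Answer: {a: ⊤, b: ⊤, c: +, d: +, e: ⊤, f: ⊤}

Trace:
Converged values:
  B0:  IN=(all ⊤)  OUT={d:+, e:+; rest ⊤}
  B1:  IN={d:+, e:+; rest ⊤}  OUT={d:+, e:+, f:+; rest ⊤}
  B2:  IN={d:+, e:+, f:+; rest ⊤}  OUT={b:+, d:+, e:+, f:+; rest ⊤}
  B3:  IN={d:+, e:+, f:+; rest ⊤}  OUT={c:+, d:+, e:+, f:+; rest ⊤}
  B4:  IN={c:+, d:+, e:+, f:+; rest ⊤}  OUT={c:+, d:+, e:+, f:+; rest ⊤}
  B5:  IN={c:+, d:+, e:+, f:+; rest ⊤}  OUT={c:+, d:+; rest ⊤}

Merge at B5: IN[B5] = OUT[B4] = {a: ⊤, b: ⊤, c: +, d: +, e: +, f: +}
Applying B5's transfer function to that IN value gives OUT[B5] (row B5 above).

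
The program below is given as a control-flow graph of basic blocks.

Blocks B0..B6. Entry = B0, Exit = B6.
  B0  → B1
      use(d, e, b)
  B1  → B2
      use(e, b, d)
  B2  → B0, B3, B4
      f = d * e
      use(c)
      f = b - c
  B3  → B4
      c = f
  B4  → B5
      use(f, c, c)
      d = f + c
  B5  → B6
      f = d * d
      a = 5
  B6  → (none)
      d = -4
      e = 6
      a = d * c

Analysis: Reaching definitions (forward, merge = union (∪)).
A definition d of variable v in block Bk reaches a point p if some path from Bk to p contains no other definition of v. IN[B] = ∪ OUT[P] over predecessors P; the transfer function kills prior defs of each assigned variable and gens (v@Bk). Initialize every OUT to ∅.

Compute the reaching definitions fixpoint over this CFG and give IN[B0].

Answer: {f@B2}

Trace:
Fixpoint table:
  B0: | IN={f@B2} | OUT={f@B2}
  B1: | IN={f@B2} | OUT={f@B2}
  B2: | IN={f@B2} | OUT={f@B2}
  B3: | IN={f@B2} | OUT={c@B3, f@B2}
  B4: | IN={c@B3, f@B2} | OUT={c@B3, d@B4, f@B2}
  B5: | IN={c@B3, d@B4, f@B2} | OUT={a@B5, c@B3, d@B4, f@B5}
  B6: | IN={a@B5, c@B3, d@B4, f@B5} | OUT={a@B6, c@B3, d@B6, e@B6, f@B5}

Merge at B0 (entry node, so the boundary value {} is joined with the incoming edge(s)): IN[B0] = {} ⊔ OUT[B2] = {f@B2}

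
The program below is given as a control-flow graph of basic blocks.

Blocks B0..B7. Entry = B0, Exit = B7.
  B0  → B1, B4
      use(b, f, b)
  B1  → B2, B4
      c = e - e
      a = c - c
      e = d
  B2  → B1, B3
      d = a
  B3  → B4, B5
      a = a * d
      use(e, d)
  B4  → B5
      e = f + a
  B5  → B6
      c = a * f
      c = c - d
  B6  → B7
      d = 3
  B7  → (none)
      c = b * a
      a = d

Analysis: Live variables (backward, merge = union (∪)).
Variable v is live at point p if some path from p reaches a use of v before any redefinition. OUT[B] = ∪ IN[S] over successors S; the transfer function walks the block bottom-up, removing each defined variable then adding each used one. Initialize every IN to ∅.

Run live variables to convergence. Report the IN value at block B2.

Answer: {a, b, e, f}

Working:
Per-block solution:
  B0:   IN={a, b, d, e, f}   OUT={a, b, d, e, f}
  B1:   IN={b, d, e, f}   OUT={a, b, d, e, f}
  B2:   IN={a, b, e, f}   OUT={a, b, d, e, f}
  B3:   IN={a, b, d, e, f}   OUT={a, b, d, f}
  B4:   IN={a, b, d, f}   OUT={a, b, d, f}
  B5:   IN={a, b, d, f}   OUT={a, b}
  B6:   IN={a, b}   OUT={a, b, d}
  B7:   IN={a, b, d}   OUT={}

Merge at B2: OUT[B2] = IN[B1] ⊔ IN[B3] = {a, b, d, e, f}
Applying B2's transfer function to that OUT value gives IN[B2] (row B2 above).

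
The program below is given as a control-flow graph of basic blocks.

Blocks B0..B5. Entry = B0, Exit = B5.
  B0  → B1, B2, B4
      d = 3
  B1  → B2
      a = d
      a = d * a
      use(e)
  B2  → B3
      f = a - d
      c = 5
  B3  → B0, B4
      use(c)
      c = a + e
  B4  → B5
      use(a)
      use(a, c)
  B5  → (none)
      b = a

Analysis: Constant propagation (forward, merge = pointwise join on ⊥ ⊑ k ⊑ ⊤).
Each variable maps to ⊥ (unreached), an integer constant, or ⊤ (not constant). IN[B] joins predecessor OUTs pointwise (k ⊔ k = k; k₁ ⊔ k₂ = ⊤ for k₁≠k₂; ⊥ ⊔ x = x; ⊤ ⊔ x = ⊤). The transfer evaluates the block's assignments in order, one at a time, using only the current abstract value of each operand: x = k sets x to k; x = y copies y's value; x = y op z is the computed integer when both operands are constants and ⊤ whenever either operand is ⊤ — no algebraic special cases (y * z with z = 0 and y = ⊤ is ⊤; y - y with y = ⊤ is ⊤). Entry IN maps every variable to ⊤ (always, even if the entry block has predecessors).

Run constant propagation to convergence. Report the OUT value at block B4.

Fixpoint table:
  B0:  IN=(all ⊤)  OUT={d:3; rest ⊤}
  B1:  IN={d:3; rest ⊤}  OUT={a:9, d:3; rest ⊤}
  B2:  IN={d:3; rest ⊤}  OUT={c:5, d:3; rest ⊤}
  B3:  IN={c:5, d:3; rest ⊤}  OUT={d:3; rest ⊤}
  B4:  IN={d:3; rest ⊤}  OUT={d:3; rest ⊤}
  B5:  IN={d:3; rest ⊤}  OUT={d:3; rest ⊤}

Merge at B4: IN[B4] = OUT[B0] ⊔ OUT[B3] = {a: ⊤, b: ⊤, c: ⊤, d: 3, e: ⊤, f: ⊤}
Applying B4's transfer function to that IN value gives OUT[B4] (row B4 above).

Answer: {a: ⊤, b: ⊤, c: ⊤, d: 3, e: ⊤, f: ⊤}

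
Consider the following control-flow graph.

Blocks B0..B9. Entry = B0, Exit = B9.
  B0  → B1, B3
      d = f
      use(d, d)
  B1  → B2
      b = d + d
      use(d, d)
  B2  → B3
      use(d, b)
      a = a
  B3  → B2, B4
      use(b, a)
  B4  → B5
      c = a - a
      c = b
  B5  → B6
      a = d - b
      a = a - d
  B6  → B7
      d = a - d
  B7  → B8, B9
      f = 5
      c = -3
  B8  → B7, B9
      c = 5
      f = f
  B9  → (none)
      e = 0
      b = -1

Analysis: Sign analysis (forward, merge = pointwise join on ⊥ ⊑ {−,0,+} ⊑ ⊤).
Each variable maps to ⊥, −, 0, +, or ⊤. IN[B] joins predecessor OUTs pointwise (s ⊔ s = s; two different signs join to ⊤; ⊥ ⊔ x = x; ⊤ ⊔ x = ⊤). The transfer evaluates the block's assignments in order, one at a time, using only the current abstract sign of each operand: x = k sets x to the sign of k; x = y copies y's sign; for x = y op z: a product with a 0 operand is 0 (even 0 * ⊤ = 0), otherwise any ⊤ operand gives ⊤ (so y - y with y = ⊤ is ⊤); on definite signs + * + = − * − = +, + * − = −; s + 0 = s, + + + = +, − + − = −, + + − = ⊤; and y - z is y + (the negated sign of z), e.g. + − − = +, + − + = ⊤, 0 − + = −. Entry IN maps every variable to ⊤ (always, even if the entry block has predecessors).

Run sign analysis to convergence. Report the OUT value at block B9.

Converged values:
  B0:  IN=(all ⊤)  OUT=(all ⊤)
  B1:  IN=(all ⊤)  OUT=(all ⊤)
  B2:  IN=(all ⊤)  OUT=(all ⊤)
  B3:  IN=(all ⊤)  OUT=(all ⊤)
  B4:  IN=(all ⊤)  OUT=(all ⊤)
  B5:  IN=(all ⊤)  OUT=(all ⊤)
  B6:  IN=(all ⊤)  OUT=(all ⊤)
  B7:  IN=(all ⊤)  OUT={c:-, f:+; rest ⊤}
  B8:  IN={c:-, f:+; rest ⊤}  OUT={c:+, f:+; rest ⊤}
  B9:  IN={f:+; rest ⊤}  OUT={b:-, e:0, f:+; rest ⊤}

Merge at B9: IN[B9] = OUT[B7] ⊔ OUT[B8] = {a: ⊤, b: ⊤, c: ⊤, d: ⊤, e: ⊤, f: +}
Applying B9's transfer function to that IN value gives OUT[B9] (row B9 above).

Answer: {a: ⊤, b: -, c: ⊤, d: ⊤, e: 0, f: +}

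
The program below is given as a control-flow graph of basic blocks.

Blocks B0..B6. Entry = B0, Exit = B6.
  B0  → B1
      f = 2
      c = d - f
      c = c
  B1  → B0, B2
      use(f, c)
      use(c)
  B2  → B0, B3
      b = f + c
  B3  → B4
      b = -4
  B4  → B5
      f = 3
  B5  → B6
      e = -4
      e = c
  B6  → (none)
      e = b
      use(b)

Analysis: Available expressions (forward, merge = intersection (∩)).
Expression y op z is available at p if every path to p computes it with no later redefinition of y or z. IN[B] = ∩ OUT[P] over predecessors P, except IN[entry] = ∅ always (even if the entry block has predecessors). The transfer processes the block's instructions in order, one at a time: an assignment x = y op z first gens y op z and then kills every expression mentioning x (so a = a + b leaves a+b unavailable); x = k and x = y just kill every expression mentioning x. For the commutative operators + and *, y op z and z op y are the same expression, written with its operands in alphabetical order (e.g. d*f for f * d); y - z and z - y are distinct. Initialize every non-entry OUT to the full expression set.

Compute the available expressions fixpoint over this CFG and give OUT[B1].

Per-block solution:
  B0: | IN={} | OUT={d-f}
  B1: | IN={d-f} | OUT={d-f}
  B2: | IN={d-f} | OUT={c+f, d-f}
  B3: | IN={c+f, d-f} | OUT={c+f, d-f}
  B4: | IN={c+f, d-f} | OUT={}
  B5: | IN={} | OUT={}
  B6: | IN={} | OUT={}

Merge at B1: IN[B1] = OUT[B0] = {d-f}
Applying B1's transfer function to that IN value gives OUT[B1] (row B1 above).

Answer: {d-f}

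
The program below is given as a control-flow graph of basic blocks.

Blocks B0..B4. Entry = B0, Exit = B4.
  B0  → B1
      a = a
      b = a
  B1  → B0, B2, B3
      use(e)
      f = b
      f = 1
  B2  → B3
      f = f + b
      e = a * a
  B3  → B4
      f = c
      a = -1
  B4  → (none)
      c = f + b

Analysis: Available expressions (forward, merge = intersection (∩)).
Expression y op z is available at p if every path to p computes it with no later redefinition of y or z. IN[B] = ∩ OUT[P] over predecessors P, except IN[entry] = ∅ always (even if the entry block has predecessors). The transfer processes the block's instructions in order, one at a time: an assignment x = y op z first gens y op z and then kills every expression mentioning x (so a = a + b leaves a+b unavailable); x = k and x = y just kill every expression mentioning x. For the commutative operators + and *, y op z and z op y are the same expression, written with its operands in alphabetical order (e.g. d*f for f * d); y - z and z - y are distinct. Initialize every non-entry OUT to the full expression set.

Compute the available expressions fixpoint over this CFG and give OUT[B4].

Fixpoint table:
  B0: | IN={} | OUT={}
  B1: | IN={} | OUT={}
  B2: | IN={} | OUT={a*a}
  B3: | IN={} | OUT={}
  B4: | IN={} | OUT={b+f}

Merge at B4: IN[B4] = OUT[B3] = {}
Applying B4's transfer function to that IN value gives OUT[B4] (row B4 above).

Answer: {b+f}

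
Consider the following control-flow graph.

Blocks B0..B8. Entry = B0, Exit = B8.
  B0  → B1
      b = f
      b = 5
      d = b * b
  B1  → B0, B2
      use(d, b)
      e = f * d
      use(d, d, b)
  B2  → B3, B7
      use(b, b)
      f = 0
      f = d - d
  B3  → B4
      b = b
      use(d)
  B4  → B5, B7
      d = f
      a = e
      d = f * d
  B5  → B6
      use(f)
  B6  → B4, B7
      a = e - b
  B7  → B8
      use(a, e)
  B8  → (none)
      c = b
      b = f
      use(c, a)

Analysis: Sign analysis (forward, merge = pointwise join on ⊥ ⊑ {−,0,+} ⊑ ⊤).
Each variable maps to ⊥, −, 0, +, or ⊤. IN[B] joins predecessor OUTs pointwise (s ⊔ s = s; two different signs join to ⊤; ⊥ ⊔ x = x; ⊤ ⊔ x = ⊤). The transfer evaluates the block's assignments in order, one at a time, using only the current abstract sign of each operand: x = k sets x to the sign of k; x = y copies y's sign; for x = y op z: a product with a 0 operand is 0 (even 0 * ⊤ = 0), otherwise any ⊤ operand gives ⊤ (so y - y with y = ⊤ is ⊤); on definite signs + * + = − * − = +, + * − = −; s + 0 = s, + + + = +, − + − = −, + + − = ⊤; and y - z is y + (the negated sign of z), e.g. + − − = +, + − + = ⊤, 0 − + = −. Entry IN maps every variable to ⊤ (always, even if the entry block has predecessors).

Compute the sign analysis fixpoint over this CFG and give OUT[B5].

Answer: {a: ⊤, b: +, c: ⊤, d: ⊤, e: ⊤, f: ⊤}

Trace:
Fixpoint table:
  B0:   IN=(all ⊤)   OUT={b:+, d:+; rest ⊤}
  B1:   IN={b:+, d:+; rest ⊤}   OUT={b:+, d:+; rest ⊤}
  B2:   IN={b:+, d:+; rest ⊤}   OUT={b:+, d:+; rest ⊤}
  B3:   IN={b:+, d:+; rest ⊤}   OUT={b:+, d:+; rest ⊤}
  B4:   IN={b:+; rest ⊤}   OUT={b:+; rest ⊤}
  B5:   IN={b:+; rest ⊤}   OUT={b:+; rest ⊤}
  B6:   IN={b:+; rest ⊤}   OUT={b:+; rest ⊤}
  B7:   IN={b:+; rest ⊤}   OUT={b:+; rest ⊤}
  B8:   IN={b:+; rest ⊤}   OUT={c:+; rest ⊤}

Merge at B5: IN[B5] = OUT[B4] = {a: ⊤, b: +, c: ⊤, d: ⊤, e: ⊤, f: ⊤}
Applying B5's transfer function to that IN value gives OUT[B5] (row B5 above).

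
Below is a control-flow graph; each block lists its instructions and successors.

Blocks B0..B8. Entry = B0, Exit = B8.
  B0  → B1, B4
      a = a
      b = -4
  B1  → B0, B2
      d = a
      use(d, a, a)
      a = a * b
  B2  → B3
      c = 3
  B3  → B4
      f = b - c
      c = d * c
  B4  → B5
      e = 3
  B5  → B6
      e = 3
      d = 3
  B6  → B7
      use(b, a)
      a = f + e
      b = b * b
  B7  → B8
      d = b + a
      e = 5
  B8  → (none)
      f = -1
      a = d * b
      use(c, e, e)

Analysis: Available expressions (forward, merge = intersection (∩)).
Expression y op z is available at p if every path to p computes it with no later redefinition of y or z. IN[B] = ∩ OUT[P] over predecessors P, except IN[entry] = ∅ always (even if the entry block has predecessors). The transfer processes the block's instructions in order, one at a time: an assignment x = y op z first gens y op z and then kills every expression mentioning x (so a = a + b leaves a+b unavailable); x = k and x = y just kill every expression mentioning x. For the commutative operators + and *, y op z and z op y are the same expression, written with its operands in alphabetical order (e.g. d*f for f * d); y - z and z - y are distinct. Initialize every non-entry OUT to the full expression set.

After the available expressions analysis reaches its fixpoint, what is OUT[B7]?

Per-block solution:
  B0:  IN={}  OUT={}
  B1:  IN={}  OUT={}
  B2:  IN={}  OUT={}
  B3:  IN={}  OUT={}
  B4:  IN={}  OUT={}
  B5:  IN={}  OUT={}
  B6:  IN={}  OUT={e+f}
  B7:  IN={e+f}  OUT={a+b}
  B8:  IN={a+b}  OUT={b*d}

Merge at B7: IN[B7] = OUT[B6] = {e+f}
Applying B7's transfer function to that IN value gives OUT[B7] (row B7 above).

Answer: {a+b}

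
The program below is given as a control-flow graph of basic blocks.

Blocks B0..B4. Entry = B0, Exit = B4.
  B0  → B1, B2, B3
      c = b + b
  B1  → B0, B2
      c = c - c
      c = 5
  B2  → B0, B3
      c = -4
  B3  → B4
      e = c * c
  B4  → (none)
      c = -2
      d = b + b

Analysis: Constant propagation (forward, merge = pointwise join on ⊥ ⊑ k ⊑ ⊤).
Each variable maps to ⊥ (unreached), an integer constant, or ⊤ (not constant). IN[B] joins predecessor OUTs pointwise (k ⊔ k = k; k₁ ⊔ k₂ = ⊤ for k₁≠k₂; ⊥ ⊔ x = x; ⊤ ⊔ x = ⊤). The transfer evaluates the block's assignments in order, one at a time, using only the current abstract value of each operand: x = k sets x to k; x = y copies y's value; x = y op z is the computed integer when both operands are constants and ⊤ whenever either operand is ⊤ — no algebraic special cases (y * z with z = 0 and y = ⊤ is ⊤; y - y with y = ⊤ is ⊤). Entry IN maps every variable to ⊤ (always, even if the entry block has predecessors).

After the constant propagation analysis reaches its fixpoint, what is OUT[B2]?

Fixpoint table:
  B0: | IN=(all ⊤) | OUT=(all ⊤)
  B1: | IN=(all ⊤) | OUT={c:5; rest ⊤}
  B2: | IN=(all ⊤) | OUT={c:-4; rest ⊤}
  B3: | IN=(all ⊤) | OUT=(all ⊤)
  B4: | IN=(all ⊤) | OUT={c:-2; rest ⊤}

Merge at B2: IN[B2] = OUT[B0] ⊔ OUT[B1] = {a: ⊤, b: ⊤, c: ⊤, d: ⊤, e: ⊤, f: ⊤}
Applying B2's transfer function to that IN value gives OUT[B2] (row B2 above).

Answer: {a: ⊤, b: ⊤, c: -4, d: ⊤, e: ⊤, f: ⊤}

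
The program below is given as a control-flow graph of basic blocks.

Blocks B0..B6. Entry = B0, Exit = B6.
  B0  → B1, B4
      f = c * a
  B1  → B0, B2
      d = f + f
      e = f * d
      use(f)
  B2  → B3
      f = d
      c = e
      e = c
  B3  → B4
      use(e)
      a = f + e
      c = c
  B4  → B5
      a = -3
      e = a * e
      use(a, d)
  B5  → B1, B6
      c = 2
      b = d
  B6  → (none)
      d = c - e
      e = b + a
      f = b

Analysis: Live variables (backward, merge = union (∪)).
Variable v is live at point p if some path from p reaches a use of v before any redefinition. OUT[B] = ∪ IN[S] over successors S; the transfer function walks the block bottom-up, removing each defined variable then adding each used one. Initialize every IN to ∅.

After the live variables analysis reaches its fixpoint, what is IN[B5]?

Per-block solution:
  B0:   IN={a, c, d, e}   OUT={a, c, d, e, f}
  B1:   IN={a, c, f}   OUT={a, c, d, e}
  B2:   IN={d, e}   OUT={c, d, e, f}
  B3:   IN={c, d, e, f}   OUT={d, e, f}
  B4:   IN={d, e, f}   OUT={a, d, e, f}
  B5:   IN={a, d, e, f}   OUT={a, b, c, e, f}
  B6:   IN={a, b, c, e}   OUT={}

Merge at B5: OUT[B5] = IN[B1] ⊔ IN[B6] = {a, b, c, e, f}
Applying B5's transfer function to that OUT value gives IN[B5] (row B5 above).

Answer: {a, d, e, f}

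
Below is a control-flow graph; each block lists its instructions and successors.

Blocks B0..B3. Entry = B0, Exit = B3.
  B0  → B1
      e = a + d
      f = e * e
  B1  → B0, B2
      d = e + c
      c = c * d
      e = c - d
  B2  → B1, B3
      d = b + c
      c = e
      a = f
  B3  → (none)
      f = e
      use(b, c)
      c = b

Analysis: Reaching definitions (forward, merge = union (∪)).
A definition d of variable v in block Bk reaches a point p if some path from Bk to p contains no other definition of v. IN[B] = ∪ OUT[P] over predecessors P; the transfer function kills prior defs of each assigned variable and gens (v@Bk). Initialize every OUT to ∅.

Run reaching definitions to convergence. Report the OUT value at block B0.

Converged values:
  B0: | IN={a@B2, c@B1, d@B1, e@B1, f@B0} | OUT={a@B2, c@B1, d@B1, e@B0, f@B0}
  B1: | IN={a@B2, c@B1, c@B2, d@B1, d@B2, e@B0, e@B1, f@B0} | OUT={a@B2, c@B1, d@B1, e@B1, f@B0}
  B2: | IN={a@B2, c@B1, d@B1, e@B1, f@B0} | OUT={a@B2, c@B2, d@B2, e@B1, f@B0}
  B3: | IN={a@B2, c@B2, d@B2, e@B1, f@B0} | OUT={a@B2, c@B3, d@B2, e@B1, f@B3}

Merge at B0 (entry node, so the boundary value {} is joined with the incoming edge(s)): IN[B0] = {} ⊔ OUT[B1] = {a@B2, c@B1, d@B1, e@B1, f@B0}
Applying B0's transfer function to that IN value gives OUT[B0] (row B0 above).

Answer: {a@B2, c@B1, d@B1, e@B0, f@B0}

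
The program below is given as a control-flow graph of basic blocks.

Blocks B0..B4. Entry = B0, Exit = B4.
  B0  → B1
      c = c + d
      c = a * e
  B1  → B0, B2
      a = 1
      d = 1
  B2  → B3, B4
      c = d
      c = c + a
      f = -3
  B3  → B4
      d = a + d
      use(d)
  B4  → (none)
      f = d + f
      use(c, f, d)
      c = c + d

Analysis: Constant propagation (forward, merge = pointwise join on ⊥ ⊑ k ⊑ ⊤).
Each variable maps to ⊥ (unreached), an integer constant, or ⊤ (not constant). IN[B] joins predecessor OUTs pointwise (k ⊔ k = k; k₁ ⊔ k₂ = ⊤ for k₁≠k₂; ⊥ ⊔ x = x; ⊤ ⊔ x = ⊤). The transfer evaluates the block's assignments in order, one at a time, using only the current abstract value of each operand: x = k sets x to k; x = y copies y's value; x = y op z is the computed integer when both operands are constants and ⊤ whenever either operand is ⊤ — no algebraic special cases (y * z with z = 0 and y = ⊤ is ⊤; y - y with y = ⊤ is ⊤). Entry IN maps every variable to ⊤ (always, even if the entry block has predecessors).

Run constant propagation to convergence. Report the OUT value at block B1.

Per-block solution:
  B0: | IN=(all ⊤) | OUT=(all ⊤)
  B1: | IN=(all ⊤) | OUT={a:1, d:1; rest ⊤}
  B2: | IN={a:1, d:1; rest ⊤} | OUT={a:1, c:2, d:1, f:-3; rest ⊤}
  B3: | IN={a:1, c:2, d:1, f:-3; rest ⊤} | OUT={a:1, c:2, d:2, f:-3; rest ⊤}
  B4: | IN={a:1, c:2, f:-3; rest ⊤} | OUT={a:1; rest ⊤}

Merge at B1: IN[B1] = OUT[B0] = {a: ⊤, b: ⊤, c: ⊤, d: ⊤, e: ⊤, f: ⊤}
Applying B1's transfer function to that IN value gives OUT[B1] (row B1 above).

Answer: {a: 1, b: ⊤, c: ⊤, d: 1, e: ⊤, f: ⊤}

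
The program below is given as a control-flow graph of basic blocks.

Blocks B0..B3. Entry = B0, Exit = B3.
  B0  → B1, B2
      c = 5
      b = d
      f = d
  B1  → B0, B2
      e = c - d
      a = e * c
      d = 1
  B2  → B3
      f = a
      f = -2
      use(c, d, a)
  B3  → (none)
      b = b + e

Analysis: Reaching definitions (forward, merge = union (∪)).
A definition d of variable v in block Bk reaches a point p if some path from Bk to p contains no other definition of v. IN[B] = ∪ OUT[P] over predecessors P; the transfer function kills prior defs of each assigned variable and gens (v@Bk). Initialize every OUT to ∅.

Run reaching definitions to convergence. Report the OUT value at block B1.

Converged values:
  B0:  IN={a@B1, b@B0, c@B0, d@B1, e@B1, f@B0}  OUT={a@B1, b@B0, c@B0, d@B1, e@B1, f@B0}
  B1:  IN={a@B1, b@B0, c@B0, d@B1, e@B1, f@B0}  OUT={a@B1, b@B0, c@B0, d@B1, e@B1, f@B0}
  B2:  IN={a@B1, b@B0, c@B0, d@B1, e@B1, f@B0}  OUT={a@B1, b@B0, c@B0, d@B1, e@B1, f@B2}
  B3:  IN={a@B1, b@B0, c@B0, d@B1, e@B1, f@B2}  OUT={a@B1, b@B3, c@B0, d@B1, e@B1, f@B2}

Merge at B1: IN[B1] = OUT[B0] = {a@B1, b@B0, c@B0, d@B1, e@B1, f@B0}
Applying B1's transfer function to that IN value gives OUT[B1] (row B1 above).

Answer: {a@B1, b@B0, c@B0, d@B1, e@B1, f@B0}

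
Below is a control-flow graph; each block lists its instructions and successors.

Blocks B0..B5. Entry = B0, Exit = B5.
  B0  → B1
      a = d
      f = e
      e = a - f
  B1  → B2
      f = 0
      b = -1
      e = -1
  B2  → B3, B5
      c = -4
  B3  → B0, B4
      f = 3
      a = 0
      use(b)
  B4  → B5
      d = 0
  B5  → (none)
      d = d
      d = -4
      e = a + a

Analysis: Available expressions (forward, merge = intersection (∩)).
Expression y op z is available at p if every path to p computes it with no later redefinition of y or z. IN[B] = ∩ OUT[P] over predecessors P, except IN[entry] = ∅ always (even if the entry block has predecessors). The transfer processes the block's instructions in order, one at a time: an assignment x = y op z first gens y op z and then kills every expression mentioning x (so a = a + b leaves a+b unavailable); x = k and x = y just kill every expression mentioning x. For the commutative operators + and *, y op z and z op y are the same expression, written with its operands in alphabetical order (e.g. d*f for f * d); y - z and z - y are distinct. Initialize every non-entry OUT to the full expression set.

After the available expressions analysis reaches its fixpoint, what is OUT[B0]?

Answer: {a-f}

Derivation:
Per-block solution:
  B0: | IN={} | OUT={a-f}
  B1: | IN={a-f} | OUT={}
  B2: | IN={} | OUT={}
  B3: | IN={} | OUT={}
  B4: | IN={} | OUT={}
  B5: | IN={} | OUT={a+a}

Merge at B0 (entry node, so the boundary value {} is joined with the incoming edge(s)): IN[B0] = {} ∩ OUT[B3] = {}
Applying B0's transfer function to that IN value gives OUT[B0] (row B0 above).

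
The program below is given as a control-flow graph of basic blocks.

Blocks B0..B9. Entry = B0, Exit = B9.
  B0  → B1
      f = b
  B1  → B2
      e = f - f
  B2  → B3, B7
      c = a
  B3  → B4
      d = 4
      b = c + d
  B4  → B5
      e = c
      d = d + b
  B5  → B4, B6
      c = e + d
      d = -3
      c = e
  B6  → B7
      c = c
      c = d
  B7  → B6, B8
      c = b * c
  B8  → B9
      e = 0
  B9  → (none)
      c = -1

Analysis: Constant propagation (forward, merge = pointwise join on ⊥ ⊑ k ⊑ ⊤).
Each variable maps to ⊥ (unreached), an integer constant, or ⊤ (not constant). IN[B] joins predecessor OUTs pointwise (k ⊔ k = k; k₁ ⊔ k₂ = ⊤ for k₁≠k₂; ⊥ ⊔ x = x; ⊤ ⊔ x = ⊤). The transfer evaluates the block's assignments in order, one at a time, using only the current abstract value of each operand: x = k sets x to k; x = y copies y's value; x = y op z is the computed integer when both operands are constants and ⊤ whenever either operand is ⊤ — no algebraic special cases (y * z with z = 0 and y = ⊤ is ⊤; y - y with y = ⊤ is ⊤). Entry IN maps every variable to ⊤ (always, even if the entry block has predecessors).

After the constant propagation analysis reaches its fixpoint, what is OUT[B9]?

Converged values:
  B0:  IN=(all ⊤)  OUT=(all ⊤)
  B1:  IN=(all ⊤)  OUT=(all ⊤)
  B2:  IN=(all ⊤)  OUT=(all ⊤)
  B3:  IN=(all ⊤)  OUT={d:4; rest ⊤}
  B4:  IN=(all ⊤)  OUT=(all ⊤)
  B5:  IN=(all ⊤)  OUT={d:-3; rest ⊤}
  B6:  IN=(all ⊤)  OUT=(all ⊤)
  B7:  IN=(all ⊤)  OUT=(all ⊤)
  B8:  IN=(all ⊤)  OUT={e:0; rest ⊤}
  B9:  IN={e:0; rest ⊤}  OUT={c:-1, e:0; rest ⊤}

Merge at B9: IN[B9] = OUT[B8] = {a: ⊤, b: ⊤, c: ⊤, d: ⊤, e: 0, f: ⊤}
Applying B9's transfer function to that IN value gives OUT[B9] (row B9 above).

Answer: {a: ⊤, b: ⊤, c: -1, d: ⊤, e: 0, f: ⊤}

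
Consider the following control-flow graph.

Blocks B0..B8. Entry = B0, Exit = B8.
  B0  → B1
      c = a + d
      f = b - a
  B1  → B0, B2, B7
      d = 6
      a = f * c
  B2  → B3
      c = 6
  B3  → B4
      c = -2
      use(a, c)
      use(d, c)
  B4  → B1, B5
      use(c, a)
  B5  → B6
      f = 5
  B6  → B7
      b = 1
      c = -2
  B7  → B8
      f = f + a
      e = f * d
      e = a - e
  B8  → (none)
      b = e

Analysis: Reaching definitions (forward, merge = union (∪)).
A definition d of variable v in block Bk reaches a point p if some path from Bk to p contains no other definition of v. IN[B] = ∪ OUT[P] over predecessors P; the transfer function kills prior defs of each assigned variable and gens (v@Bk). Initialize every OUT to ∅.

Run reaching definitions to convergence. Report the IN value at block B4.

Answer: {a@B1, c@B3, d@B1, f@B0}

Trace:
Converged values:
  B0: | IN={a@B1, c@B0, c@B3, d@B1, f@B0} | OUT={a@B1, c@B0, d@B1, f@B0}
  B1: | IN={a@B1, c@B0, c@B3, d@B1, f@B0} | OUT={a@B1, c@B0, c@B3, d@B1, f@B0}
  B2: | IN={a@B1, c@B0, c@B3, d@B1, f@B0} | OUT={a@B1, c@B2, d@B1, f@B0}
  B3: | IN={a@B1, c@B2, d@B1, f@B0} | OUT={a@B1, c@B3, d@B1, f@B0}
  B4: | IN={a@B1, c@B3, d@B1, f@B0} | OUT={a@B1, c@B3, d@B1, f@B0}
  B5: | IN={a@B1, c@B3, d@B1, f@B0} | OUT={a@B1, c@B3, d@B1, f@B5}
  B6: | IN={a@B1, c@B3, d@B1, f@B5} | OUT={a@B1, b@B6, c@B6, d@B1, f@B5}
  B7: | IN={a@B1, b@B6, c@B0, c@B3, c@B6, d@B1, f@B0, f@B5} | OUT={a@B1, b@B6, c@B0, c@B3, c@B6, d@B1, e@B7, f@B7}
  B8: | IN={a@B1, b@B6, c@B0, c@B3, c@B6, d@B1, e@B7, f@B7} | OUT={a@B1, b@B8, c@B0, c@B3, c@B6, d@B1, e@B7, f@B7}

Merge at B4: IN[B4] = OUT[B3] = {a@B1, c@B3, d@B1, f@B0}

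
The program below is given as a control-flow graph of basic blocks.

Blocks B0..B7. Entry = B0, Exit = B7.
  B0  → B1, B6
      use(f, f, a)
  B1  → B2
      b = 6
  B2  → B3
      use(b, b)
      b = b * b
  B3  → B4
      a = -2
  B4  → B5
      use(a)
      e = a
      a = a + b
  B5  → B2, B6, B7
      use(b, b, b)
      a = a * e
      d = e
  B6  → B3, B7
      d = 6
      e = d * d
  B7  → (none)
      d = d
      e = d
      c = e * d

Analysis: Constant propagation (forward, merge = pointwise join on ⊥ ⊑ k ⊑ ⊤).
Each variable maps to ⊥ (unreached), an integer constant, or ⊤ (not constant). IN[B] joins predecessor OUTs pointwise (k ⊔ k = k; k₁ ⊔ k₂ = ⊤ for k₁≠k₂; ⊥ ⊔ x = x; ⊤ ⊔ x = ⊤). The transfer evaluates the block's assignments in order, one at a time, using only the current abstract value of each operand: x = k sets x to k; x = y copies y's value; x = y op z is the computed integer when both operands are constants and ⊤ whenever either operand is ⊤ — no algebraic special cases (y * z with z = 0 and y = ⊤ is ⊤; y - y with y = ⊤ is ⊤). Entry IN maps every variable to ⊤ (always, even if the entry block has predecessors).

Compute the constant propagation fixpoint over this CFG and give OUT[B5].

Answer: {a: ⊤, b: ⊤, c: ⊤, d: -2, e: -2, f: ⊤}

Working:
Per-block solution:
  B0:   IN=(all ⊤)   OUT=(all ⊤)
  B1:   IN=(all ⊤)   OUT={b:6; rest ⊤}
  B2:   IN=(all ⊤)   OUT=(all ⊤)
  B3:   IN=(all ⊤)   OUT={a:-2; rest ⊤}
  B4:   IN={a:-2; rest ⊤}   OUT={e:-2; rest ⊤}
  B5:   IN={e:-2; rest ⊤}   OUT={d:-2, e:-2; rest ⊤}
  B6:   IN=(all ⊤)   OUT={d:6, e:36; rest ⊤}
  B7:   IN=(all ⊤)   OUT=(all ⊤)

Merge at B5: IN[B5] = OUT[B4] = {a: ⊤, b: ⊤, c: ⊤, d: ⊤, e: -2, f: ⊤}
Applying B5's transfer function to that IN value gives OUT[B5] (row B5 above).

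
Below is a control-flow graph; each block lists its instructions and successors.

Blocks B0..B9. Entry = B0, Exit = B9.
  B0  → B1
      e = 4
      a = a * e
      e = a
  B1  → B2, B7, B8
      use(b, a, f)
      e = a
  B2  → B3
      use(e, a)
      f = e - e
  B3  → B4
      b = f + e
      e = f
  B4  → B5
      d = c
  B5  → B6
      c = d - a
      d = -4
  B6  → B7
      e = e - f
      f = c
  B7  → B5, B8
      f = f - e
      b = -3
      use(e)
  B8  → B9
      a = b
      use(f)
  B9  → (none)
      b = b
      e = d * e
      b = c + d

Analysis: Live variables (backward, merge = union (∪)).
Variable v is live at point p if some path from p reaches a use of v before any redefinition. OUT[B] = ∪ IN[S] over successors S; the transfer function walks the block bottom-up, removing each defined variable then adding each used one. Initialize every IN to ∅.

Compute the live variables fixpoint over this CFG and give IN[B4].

Per-block solution:
  B0:   IN={a, b, c, d, f}   OUT={a, b, c, d, f}
  B1:   IN={a, b, c, d, f}   OUT={a, b, c, d, e, f}
  B2:   IN={a, c, e}   OUT={a, c, e, f}
  B3:   IN={a, c, e, f}   OUT={a, c, e, f}
  B4:   IN={a, c, e, f}   OUT={a, d, e, f}
  B5:   IN={a, d, e, f}   OUT={a, c, d, e, f}
  B6:   IN={a, c, d, e, f}   OUT={a, c, d, e, f}
  B7:   IN={a, c, d, e, f}   OUT={a, b, c, d, e, f}
  B8:   IN={b, c, d, e, f}   OUT={b, c, d, e}
  B9:   IN={b, c, d, e}   OUT={}

Merge at B4: OUT[B4] = IN[B5] = {a, d, e, f}
Applying B4's transfer function to that OUT value gives IN[B4] (row B4 above).

Answer: {a, c, e, f}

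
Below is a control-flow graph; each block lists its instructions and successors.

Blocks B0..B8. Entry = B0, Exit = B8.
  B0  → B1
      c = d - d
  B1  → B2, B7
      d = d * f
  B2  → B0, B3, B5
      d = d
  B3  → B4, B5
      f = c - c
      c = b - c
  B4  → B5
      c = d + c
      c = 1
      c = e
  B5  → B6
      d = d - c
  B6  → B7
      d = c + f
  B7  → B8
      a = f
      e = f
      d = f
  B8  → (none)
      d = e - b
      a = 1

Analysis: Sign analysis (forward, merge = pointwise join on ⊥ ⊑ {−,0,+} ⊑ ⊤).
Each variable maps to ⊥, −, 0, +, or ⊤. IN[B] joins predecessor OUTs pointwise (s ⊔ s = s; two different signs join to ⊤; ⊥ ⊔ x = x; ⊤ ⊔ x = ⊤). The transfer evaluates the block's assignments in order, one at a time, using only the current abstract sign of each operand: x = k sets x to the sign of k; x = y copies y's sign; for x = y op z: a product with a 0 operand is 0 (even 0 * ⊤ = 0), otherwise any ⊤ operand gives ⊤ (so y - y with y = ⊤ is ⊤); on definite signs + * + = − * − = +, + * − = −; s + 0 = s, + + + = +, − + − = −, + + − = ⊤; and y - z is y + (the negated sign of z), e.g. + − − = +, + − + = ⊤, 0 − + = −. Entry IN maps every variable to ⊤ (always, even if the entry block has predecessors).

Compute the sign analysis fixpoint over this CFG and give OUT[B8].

Answer: {a: +, b: ⊤, c: ⊤, d: ⊤, e: ⊤, f: ⊤}

Working:
Fixpoint table:
  B0:  IN=(all ⊤)  OUT=(all ⊤)
  B1:  IN=(all ⊤)  OUT=(all ⊤)
  B2:  IN=(all ⊤)  OUT=(all ⊤)
  B3:  IN=(all ⊤)  OUT=(all ⊤)
  B4:  IN=(all ⊤)  OUT=(all ⊤)
  B5:  IN=(all ⊤)  OUT=(all ⊤)
  B6:  IN=(all ⊤)  OUT=(all ⊤)
  B7:  IN=(all ⊤)  OUT=(all ⊤)
  B8:  IN=(all ⊤)  OUT={a:+; rest ⊤}

Merge at B8: IN[B8] = OUT[B7] = {a: ⊤, b: ⊤, c: ⊤, d: ⊤, e: ⊤, f: ⊤}
Applying B8's transfer function to that IN value gives OUT[B8] (row B8 above).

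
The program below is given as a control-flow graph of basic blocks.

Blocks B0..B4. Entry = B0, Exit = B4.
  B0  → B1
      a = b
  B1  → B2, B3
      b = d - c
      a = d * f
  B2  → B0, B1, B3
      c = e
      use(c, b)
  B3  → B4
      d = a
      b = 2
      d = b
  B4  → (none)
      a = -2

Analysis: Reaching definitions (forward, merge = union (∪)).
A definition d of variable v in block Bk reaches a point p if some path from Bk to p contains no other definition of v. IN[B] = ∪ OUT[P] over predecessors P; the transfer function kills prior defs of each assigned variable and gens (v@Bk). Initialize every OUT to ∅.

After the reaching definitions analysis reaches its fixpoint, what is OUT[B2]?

Converged values:
  B0:  IN={a@B1, b@B1, c@B2}  OUT={a@B0, b@B1, c@B2}
  B1:  IN={a@B0, a@B1, b@B1, c@B2}  OUT={a@B1, b@B1, c@B2}
  B2:  IN={a@B1, b@B1, c@B2}  OUT={a@B1, b@B1, c@B2}
  B3:  IN={a@B1, b@B1, c@B2}  OUT={a@B1, b@B3, c@B2, d@B3}
  B4:  IN={a@B1, b@B3, c@B2, d@B3}  OUT={a@B4, b@B3, c@B2, d@B3}

Merge at B2: IN[B2] = OUT[B1] = {a@B1, b@B1, c@B2}
Applying B2's transfer function to that IN value gives OUT[B2] (row B2 above).

Answer: {a@B1, b@B1, c@B2}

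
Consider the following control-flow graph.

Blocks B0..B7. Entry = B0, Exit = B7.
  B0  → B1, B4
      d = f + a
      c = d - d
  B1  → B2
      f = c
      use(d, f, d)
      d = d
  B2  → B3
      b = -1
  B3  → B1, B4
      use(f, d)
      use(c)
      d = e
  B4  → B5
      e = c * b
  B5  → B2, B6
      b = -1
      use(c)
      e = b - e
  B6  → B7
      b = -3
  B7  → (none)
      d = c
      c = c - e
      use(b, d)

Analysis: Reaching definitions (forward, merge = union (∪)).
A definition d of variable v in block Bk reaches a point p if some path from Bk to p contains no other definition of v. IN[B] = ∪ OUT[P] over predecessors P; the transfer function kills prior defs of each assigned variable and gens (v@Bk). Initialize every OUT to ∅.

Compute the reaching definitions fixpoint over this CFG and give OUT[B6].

Answer: {b@B6, c@B0, d@B0, d@B3, e@B5, f@B1}

Trace:
Converged values:
  B0:   IN={}   OUT={c@B0, d@B0}
  B1:   IN={b@B2, c@B0, d@B0, d@B3, e@B5, f@B1}   OUT={b@B2, c@B0, d@B1, e@B5, f@B1}
  B2:   IN={b@B2, b@B5, c@B0, d@B0, d@B1, d@B3, e@B5, f@B1}   OUT={b@B2, c@B0, d@B0, d@B1, d@B3, e@B5, f@B1}
  B3:   IN={b@B2, c@B0, d@B0, d@B1, d@B3, e@B5, f@B1}   OUT={b@B2, c@B0, d@B3, e@B5, f@B1}
  B4:   IN={b@B2, c@B0, d@B0, d@B3, e@B5, f@B1}   OUT={b@B2, c@B0, d@B0, d@B3, e@B4, f@B1}
  B5:   IN={b@B2, c@B0, d@B0, d@B3, e@B4, f@B1}   OUT={b@B5, c@B0, d@B0, d@B3, e@B5, f@B1}
  B6:   IN={b@B5, c@B0, d@B0, d@B3, e@B5, f@B1}   OUT={b@B6, c@B0, d@B0, d@B3, e@B5, f@B1}
  B7:   IN={b@B6, c@B0, d@B0, d@B3, e@B5, f@B1}   OUT={b@B6, c@B7, d@B7, e@B5, f@B1}

Merge at B6: IN[B6] = OUT[B5] = {b@B5, c@B0, d@B0, d@B3, e@B5, f@B1}
Applying B6's transfer function to that IN value gives OUT[B6] (row B6 above).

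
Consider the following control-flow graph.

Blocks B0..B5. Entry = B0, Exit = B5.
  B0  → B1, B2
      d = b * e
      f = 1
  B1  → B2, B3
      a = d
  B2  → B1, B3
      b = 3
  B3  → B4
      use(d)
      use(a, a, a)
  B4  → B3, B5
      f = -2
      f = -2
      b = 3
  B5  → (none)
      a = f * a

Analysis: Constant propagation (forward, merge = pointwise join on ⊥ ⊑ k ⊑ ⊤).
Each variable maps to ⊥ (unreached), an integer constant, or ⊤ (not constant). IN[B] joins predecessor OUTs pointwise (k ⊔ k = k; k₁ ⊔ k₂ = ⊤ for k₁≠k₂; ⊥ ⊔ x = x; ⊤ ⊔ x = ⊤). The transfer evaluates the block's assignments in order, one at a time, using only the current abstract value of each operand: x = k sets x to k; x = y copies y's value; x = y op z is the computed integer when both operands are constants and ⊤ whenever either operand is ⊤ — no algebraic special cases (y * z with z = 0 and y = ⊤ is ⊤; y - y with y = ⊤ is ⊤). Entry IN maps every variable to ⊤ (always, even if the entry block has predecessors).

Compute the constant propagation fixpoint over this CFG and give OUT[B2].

Answer: {a: ⊤, b: 3, c: ⊤, d: ⊤, e: ⊤, f: 1}

Trace:
Fixpoint table:
  B0: | IN=(all ⊤) | OUT={f:1; rest ⊤}
  B1: | IN={f:1; rest ⊤} | OUT={f:1; rest ⊤}
  B2: | IN={f:1; rest ⊤} | OUT={b:3, f:1; rest ⊤}
  B3: | IN=(all ⊤) | OUT=(all ⊤)
  B4: | IN=(all ⊤) | OUT={b:3, f:-2; rest ⊤}
  B5: | IN={b:3, f:-2; rest ⊤} | OUT={b:3, f:-2; rest ⊤}

Merge at B2: IN[B2] = OUT[B0] ⊔ OUT[B1] = {a: ⊤, b: ⊤, c: ⊤, d: ⊤, e: ⊤, f: 1}
Applying B2's transfer function to that IN value gives OUT[B2] (row B2 above).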